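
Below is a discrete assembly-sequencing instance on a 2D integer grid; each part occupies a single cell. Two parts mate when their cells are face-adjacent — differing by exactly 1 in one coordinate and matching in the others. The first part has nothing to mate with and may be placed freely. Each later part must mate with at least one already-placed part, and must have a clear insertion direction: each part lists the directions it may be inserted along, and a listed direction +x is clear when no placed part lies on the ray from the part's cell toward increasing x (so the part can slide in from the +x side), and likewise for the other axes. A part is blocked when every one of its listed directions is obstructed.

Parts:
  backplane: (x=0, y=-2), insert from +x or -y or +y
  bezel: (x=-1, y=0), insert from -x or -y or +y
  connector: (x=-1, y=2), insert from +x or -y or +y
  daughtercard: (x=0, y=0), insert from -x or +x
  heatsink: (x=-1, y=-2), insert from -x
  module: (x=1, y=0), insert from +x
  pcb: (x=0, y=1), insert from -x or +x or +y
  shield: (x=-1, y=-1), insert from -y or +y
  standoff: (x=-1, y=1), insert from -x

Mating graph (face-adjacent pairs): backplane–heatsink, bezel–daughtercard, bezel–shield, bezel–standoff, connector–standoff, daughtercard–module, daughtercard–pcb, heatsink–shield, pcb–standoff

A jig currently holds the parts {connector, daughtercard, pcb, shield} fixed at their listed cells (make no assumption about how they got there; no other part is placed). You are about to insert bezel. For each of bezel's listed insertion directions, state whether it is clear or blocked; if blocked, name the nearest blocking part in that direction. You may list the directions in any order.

-x: ray from bezel(-1, 0) has no placed part ⇒ clear
-y: nearest on ray is shield@(-1, -1) ⇒ blocked
+y: nearest on ray is connector@(-1, 2) ⇒ blocked

+y: blocked by connector; -x: clear; -y: blocked by shield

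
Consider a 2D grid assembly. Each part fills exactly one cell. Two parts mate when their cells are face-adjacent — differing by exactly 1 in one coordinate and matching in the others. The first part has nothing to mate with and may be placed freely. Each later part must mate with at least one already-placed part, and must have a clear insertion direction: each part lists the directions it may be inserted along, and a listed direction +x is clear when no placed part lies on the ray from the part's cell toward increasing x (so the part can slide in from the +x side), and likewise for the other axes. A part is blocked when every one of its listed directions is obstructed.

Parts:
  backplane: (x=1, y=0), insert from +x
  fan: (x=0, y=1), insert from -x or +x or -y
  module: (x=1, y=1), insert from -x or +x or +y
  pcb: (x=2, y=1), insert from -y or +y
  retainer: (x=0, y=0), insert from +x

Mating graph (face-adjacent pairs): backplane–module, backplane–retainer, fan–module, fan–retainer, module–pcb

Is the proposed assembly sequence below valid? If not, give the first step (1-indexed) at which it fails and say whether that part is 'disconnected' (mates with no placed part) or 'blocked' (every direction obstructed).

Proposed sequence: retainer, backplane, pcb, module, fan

Invalid at step 3 (disconnected)

1. retainer@(0, 0) [+x clear] — {retainer}
2. backplane@(1, 0) [+x clear] — {backplane, retainer}
3. pcb@(2, 1) — no placed neighbour ⇒ disconnected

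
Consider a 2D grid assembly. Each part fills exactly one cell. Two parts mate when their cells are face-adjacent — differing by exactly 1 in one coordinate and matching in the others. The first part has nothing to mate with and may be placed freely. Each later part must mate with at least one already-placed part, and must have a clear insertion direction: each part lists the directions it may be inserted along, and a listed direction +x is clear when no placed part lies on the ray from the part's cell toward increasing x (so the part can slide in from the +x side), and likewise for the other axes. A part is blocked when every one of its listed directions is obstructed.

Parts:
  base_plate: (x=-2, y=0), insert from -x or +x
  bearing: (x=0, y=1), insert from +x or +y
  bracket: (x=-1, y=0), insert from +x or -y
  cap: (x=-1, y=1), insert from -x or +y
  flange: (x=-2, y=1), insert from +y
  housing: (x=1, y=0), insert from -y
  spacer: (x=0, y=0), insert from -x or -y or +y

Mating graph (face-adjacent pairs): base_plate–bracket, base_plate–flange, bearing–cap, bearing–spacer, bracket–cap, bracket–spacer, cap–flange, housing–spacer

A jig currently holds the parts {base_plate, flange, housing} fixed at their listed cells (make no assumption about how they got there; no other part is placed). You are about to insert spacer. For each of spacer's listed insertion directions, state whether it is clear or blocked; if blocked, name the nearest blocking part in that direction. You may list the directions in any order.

+y: clear; -x: blocked by base_plate; -y: clear

-x: nearest on ray is base_plate@(-2, 0) ⇒ blocked
-y: ray from spacer(0, 0) has no placed part ⇒ clear
+y: ray from spacer(0, 0) has no placed part ⇒ clear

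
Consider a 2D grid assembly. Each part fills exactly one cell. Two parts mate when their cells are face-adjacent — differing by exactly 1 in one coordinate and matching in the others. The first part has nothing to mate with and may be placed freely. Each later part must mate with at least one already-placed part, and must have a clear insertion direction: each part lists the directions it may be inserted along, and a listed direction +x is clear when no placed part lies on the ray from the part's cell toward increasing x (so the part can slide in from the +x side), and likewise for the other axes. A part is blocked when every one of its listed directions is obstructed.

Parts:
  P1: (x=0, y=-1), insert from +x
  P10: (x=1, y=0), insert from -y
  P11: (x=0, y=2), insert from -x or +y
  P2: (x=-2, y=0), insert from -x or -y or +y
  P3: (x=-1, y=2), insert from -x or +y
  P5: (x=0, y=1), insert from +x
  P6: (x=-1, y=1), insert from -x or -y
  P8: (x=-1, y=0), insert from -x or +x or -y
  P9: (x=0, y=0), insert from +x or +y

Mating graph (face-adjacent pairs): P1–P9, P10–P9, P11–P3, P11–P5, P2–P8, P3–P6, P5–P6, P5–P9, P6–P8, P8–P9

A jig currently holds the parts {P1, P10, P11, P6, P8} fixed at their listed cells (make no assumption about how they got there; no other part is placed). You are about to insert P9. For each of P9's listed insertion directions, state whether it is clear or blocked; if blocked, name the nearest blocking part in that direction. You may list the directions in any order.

+x: nearest on ray is P10@(1, 0) ⇒ blocked
+y: nearest on ray is P11@(0, 2) ⇒ blocked

+x: blocked by P10; +y: blocked by P11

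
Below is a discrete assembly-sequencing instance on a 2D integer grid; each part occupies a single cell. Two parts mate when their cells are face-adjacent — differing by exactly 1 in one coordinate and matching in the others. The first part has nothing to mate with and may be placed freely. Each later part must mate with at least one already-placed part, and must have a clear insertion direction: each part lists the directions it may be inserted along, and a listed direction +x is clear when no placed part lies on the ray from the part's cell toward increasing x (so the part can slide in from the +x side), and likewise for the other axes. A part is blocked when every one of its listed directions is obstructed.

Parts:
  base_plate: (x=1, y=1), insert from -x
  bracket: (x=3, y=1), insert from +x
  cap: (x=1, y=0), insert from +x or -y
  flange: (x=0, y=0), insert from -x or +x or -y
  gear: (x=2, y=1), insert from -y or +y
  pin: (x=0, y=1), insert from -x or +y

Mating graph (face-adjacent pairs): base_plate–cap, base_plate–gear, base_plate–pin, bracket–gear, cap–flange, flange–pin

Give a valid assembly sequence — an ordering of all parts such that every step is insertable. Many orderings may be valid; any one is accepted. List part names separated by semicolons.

1. base_plate@(1, 1) [-x clear] — {base_plate}
2. pin@(0, 1) [-x clear] — {base_plate, pin}
3. cap@(1, 0) [+x clear] — {base_plate, cap, pin}
4. gear@(2, 1) [-y clear] — {base_plate, cap, gear, pin}
5. flange@(0, 0) [-x clear] — {base_plate, cap, flange, gear, pin}
6. bracket@(3, 1) [+x clear] — {base_plate, bracket, cap, flange, gear, pin}

base_plate; pin; cap; gear; flange; bracket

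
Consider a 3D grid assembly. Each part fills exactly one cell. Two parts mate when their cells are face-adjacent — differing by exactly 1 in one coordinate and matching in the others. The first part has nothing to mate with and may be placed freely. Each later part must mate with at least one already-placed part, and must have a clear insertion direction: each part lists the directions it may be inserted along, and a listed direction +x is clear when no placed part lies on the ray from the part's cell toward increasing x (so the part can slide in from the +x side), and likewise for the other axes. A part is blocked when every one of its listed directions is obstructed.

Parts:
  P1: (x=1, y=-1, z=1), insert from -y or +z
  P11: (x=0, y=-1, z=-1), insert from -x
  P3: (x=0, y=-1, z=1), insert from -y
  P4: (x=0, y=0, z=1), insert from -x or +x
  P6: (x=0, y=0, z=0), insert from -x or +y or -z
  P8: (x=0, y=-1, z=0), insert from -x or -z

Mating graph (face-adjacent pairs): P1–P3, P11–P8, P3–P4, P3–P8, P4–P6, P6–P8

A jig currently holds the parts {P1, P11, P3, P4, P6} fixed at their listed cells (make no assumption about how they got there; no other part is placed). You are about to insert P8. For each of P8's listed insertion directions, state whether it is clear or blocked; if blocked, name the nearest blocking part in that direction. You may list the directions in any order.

-x: clear; -z: blocked by P11

-x: ray from P8(0, -1, 0) has no placed part ⇒ clear
-z: nearest on ray is P11@(0, -1, -1) ⇒ blocked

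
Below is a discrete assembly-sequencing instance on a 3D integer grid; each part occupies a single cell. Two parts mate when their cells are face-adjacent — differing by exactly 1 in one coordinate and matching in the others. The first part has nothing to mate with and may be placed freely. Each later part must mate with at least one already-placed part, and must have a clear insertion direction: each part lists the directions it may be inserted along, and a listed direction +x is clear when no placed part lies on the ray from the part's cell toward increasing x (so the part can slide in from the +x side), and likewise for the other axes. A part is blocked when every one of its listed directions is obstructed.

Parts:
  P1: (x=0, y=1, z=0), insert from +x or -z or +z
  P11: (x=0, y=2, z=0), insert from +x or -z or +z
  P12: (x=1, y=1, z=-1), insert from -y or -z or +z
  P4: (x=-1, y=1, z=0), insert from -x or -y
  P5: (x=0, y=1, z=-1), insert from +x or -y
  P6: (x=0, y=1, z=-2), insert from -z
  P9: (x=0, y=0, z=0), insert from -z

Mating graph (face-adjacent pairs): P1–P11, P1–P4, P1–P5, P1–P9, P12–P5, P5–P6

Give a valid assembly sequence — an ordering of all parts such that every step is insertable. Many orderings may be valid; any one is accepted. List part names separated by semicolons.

P6; P5; P1; P11; P4; P9; P12

1. P6@(0, 1, -2) [-z clear] — {P6}
2. P5@(0, 1, -1) [+x clear] — {P5, P6}
3. P1@(0, 1, 0) [+x clear] — {P1, P5, P6}
4. P11@(0, 2, 0) [+x clear] — {P1, P11, P5, P6}
5. P4@(-1, 1, 0) [-x clear] — {P1, P11, P4, P5, P6}
6. P9@(0, 0, 0) [-z clear] — {P1, P11, P4, P5, P6, P9}
7. P12@(1, 1, -1) [-y clear] — {P1, P11, P12, P4, P5, P6, P9}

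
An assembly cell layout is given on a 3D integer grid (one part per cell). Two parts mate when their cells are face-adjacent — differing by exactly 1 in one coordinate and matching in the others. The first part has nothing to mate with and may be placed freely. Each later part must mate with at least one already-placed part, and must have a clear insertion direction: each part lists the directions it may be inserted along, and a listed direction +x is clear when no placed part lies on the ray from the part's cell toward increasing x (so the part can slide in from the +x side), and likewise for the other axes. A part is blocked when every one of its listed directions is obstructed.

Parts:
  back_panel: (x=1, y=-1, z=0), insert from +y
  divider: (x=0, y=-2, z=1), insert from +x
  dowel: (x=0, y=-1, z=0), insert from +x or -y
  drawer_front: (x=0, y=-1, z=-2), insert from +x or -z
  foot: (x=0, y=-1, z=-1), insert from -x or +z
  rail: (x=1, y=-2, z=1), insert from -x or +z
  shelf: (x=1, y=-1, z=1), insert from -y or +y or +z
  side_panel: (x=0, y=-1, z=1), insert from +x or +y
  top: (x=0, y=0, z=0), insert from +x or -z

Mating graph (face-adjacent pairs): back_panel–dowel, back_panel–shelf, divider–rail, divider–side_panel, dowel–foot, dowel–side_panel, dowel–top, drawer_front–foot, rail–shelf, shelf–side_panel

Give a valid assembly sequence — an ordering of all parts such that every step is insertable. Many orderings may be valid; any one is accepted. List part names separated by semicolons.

foot; dowel; top; side_panel; divider; rail; shelf; drawer_front; back_panel

1. foot@(0, -1, -1) [-x clear] — {foot}
2. dowel@(0, -1, 0) [+x clear] — {dowel, foot}
3. top@(0, 0, 0) [+x clear] — {dowel, foot, top}
4. side_panel@(0, -1, 1) [+x clear] — {dowel, foot, side_panel, top}
5. divider@(0, -2, 1) [+x clear] — {divider, dowel, foot, side_panel, top}
6. rail@(1, -2, 1) [+z clear] — {divider, dowel, foot, rail, side_panel, top}
7. shelf@(1, -1, 1) [+y clear] — {divider, dowel, foot, rail, shelf, side_panel, top}
8. drawer_front@(0, -1, -2) [+x clear] — {divider, dowel, drawer_front, foot, rail, shelf, side_panel, top}
9. back_panel@(1, -1, 0) [+y clear] — {back_panel, divider, dowel, drawer_front, foot, rail, shelf, side_panel, top}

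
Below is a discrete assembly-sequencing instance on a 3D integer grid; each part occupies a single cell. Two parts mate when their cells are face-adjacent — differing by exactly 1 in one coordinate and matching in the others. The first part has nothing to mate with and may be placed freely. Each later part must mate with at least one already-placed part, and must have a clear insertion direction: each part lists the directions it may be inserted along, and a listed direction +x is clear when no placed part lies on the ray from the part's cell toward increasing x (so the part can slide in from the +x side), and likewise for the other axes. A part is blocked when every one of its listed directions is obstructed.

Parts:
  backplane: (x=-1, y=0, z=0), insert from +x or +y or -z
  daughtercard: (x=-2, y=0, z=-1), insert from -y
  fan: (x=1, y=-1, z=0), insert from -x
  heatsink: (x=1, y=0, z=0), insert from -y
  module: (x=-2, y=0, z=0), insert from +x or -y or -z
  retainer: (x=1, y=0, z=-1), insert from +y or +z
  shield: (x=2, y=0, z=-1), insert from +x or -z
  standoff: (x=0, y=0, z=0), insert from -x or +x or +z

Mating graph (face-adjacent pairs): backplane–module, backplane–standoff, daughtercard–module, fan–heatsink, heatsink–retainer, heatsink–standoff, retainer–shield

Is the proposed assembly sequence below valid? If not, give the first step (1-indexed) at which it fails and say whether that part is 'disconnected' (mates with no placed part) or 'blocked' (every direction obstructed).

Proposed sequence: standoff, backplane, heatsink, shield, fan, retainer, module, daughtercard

1. standoff@(0, 0, 0) [-x clear] — {standoff}
2. backplane@(-1, 0, 0) [+y clear] — {backplane, standoff}
3. heatsink@(1, 0, 0) [-y clear] — {backplane, heatsink, standoff}
4. shield@(2, 0, -1) — no placed neighbour ⇒ disconnected

Invalid at step 4 (disconnected)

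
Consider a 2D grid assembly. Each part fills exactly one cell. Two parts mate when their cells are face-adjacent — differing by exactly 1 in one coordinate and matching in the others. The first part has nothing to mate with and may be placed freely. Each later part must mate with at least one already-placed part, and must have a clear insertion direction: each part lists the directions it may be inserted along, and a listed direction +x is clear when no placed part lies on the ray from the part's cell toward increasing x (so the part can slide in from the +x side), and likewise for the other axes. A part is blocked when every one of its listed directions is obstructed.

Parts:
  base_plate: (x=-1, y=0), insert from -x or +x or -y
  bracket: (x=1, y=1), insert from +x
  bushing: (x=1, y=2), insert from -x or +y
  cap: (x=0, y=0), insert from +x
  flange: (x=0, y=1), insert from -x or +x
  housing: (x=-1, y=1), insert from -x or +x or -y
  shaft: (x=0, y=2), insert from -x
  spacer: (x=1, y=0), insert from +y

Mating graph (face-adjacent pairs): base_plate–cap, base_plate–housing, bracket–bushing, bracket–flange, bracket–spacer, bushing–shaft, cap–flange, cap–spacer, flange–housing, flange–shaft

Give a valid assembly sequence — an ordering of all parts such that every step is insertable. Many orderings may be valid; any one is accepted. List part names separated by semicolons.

housing; base_plate; cap; spacer; flange; bracket; shaft; bushing

1. housing@(-1, 1) [-x clear] — {housing}
2. base_plate@(-1, 0) [-x clear] — {base_plate, housing}
3. cap@(0, 0) [+x clear] — {base_plate, cap, housing}
4. spacer@(1, 0) [+y clear] — {base_plate, cap, housing, spacer}
5. flange@(0, 1) [+x clear] — {base_plate, cap, flange, housing, spacer}
6. bracket@(1, 1) [+x clear] — {base_plate, bracket, cap, flange, housing, spacer}
7. shaft@(0, 2) [-x clear] — {base_plate, bracket, cap, flange, housing, shaft, spacer}
8. bushing@(1, 2) [+y clear] — {base_plate, bracket, bushing, cap, flange, housing, shaft, spacer}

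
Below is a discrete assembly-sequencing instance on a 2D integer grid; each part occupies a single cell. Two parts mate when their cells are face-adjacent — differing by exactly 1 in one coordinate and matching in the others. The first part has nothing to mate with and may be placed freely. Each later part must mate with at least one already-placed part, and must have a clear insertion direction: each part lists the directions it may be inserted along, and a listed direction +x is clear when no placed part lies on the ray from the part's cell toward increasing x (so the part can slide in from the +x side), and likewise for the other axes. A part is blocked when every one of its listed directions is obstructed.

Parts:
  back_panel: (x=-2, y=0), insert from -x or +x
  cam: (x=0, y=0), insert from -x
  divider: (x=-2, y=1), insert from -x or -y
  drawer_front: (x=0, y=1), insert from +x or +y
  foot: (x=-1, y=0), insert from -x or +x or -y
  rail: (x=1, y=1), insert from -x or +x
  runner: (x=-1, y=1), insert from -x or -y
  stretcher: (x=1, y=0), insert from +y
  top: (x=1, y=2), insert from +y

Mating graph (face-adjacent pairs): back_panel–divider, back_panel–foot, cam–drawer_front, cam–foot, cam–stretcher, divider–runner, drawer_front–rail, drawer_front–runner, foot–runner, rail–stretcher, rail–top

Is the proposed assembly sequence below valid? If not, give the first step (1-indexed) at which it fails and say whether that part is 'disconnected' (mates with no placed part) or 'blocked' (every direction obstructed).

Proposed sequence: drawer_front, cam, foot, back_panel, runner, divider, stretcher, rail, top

1. drawer_front@(0, 1) [+x clear] — {drawer_front}
2. cam@(0, 0) [-x clear] — {cam, drawer_front}
3. foot@(-1, 0) [-x clear] — {cam, drawer_front, foot}
4. back_panel@(-2, 0) [-x clear] — {back_panel, cam, drawer_front, foot}
5. runner@(-1, 1) [-x clear] — {back_panel, cam, drawer_front, foot, runner}
6. divider@(-2, 1) [-x clear] — {back_panel, cam, divider, drawer_front, foot, runner}
7. stretcher@(1, 0) [+y clear] — {back_panel, cam, divider, drawer_front, foot, runner, stretcher}
8. rail@(1, 1) [+x clear] — {back_panel, cam, divider, drawer_front, foot, rail, runner, stretcher}
9. top@(1, 2) [+y clear] — {back_panel, cam, divider, drawer_front, foot, rail, runner, stretcher, top}

Valid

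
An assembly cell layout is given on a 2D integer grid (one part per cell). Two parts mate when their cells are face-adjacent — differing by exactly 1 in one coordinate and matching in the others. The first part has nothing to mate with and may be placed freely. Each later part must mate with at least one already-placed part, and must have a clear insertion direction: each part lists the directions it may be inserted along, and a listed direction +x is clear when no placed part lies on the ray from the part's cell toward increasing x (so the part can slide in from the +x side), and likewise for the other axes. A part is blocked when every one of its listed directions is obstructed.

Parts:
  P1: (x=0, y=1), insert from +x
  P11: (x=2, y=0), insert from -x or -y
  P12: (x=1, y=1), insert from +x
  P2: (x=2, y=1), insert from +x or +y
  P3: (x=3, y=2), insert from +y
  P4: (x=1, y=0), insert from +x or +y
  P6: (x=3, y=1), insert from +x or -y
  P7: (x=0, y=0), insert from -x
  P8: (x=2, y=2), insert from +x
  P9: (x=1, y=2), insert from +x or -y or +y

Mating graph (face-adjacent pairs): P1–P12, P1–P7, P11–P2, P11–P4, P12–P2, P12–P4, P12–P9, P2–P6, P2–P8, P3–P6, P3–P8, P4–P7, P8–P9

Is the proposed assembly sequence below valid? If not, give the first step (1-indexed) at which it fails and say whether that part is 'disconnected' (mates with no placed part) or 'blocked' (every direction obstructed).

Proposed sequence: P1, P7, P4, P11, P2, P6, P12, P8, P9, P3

1. P1@(0, 1) [+x clear] — {P1}
2. P7@(0, 0) [-x clear] — {P1, P7}
3. P4@(1, 0) [+x clear] — {P1, P4, P7}
4. P11@(2, 0) [-y clear] — {P1, P11, P4, P7}
5. P2@(2, 1) [+x clear] — {P1, P11, P2, P4, P7}
6. P6@(3, 1) [+x clear] — {P1, P11, P2, P4, P6, P7}
7. P12@(1, 1) — +x all obstructed ⇒ blocked

Invalid at step 7 (blocked)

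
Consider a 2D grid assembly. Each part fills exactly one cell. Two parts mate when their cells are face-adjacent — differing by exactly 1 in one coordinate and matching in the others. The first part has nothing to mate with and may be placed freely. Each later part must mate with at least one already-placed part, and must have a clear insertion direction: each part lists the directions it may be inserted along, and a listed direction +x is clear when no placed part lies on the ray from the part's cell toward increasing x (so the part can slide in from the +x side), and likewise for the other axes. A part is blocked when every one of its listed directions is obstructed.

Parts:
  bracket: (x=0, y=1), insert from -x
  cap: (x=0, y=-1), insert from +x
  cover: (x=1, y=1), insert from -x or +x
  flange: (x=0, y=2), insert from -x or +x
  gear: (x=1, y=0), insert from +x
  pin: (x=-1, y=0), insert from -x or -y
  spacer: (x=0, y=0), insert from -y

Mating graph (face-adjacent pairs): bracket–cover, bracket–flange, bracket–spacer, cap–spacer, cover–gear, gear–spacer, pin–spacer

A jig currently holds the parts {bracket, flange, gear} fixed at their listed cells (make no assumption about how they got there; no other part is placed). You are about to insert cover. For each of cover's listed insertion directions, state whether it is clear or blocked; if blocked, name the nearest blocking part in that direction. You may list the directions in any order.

-x: nearest on ray is bracket@(0, 1) ⇒ blocked
+x: ray from cover(1, 1) has no placed part ⇒ clear

+x: clear; -x: blocked by bracket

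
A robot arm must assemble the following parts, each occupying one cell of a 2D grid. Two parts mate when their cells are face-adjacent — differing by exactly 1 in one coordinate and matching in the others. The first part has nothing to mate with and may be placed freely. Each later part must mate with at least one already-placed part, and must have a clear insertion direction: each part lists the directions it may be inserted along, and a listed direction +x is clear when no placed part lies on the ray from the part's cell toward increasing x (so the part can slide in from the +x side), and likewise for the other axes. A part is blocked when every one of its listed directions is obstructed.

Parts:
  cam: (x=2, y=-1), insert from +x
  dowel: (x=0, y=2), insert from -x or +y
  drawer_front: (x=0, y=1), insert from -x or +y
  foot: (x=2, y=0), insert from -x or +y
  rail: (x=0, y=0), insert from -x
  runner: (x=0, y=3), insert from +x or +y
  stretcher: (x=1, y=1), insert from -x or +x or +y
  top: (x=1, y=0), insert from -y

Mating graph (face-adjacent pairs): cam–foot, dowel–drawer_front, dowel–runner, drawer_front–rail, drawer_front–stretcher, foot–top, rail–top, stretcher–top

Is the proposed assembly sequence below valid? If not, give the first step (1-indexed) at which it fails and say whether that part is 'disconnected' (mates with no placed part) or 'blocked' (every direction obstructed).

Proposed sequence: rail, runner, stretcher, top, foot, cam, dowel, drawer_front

1. rail@(0, 0) [-x clear] — {rail}
2. runner@(0, 3) — no placed neighbour ⇒ disconnected

Invalid at step 2 (disconnected)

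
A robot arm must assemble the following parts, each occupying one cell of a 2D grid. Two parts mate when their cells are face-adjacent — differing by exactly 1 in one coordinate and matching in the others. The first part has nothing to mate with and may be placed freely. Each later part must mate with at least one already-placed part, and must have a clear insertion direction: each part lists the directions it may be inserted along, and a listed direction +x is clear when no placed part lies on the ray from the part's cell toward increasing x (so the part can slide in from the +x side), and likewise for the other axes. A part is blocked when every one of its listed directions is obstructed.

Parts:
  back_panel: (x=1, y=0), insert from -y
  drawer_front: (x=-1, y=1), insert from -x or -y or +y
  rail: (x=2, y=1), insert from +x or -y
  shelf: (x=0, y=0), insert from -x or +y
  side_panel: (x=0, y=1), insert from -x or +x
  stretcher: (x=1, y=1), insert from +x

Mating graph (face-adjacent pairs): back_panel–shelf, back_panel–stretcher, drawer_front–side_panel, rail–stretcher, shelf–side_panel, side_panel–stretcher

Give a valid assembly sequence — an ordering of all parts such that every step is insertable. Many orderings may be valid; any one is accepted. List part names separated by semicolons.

back_panel; shelf; side_panel; stretcher; rail; drawer_front

1. back_panel@(1, 0) [-y clear] — {back_panel}
2. shelf@(0, 0) [-x clear] — {back_panel, shelf}
3. side_panel@(0, 1) [-x clear] — {back_panel, shelf, side_panel}
4. stretcher@(1, 1) [+x clear] — {back_panel, shelf, side_panel, stretcher}
5. rail@(2, 1) [+x clear] — {back_panel, rail, shelf, side_panel, stretcher}
6. drawer_front@(-1, 1) [-x clear] — {back_panel, drawer_front, rail, shelf, side_panel, stretcher}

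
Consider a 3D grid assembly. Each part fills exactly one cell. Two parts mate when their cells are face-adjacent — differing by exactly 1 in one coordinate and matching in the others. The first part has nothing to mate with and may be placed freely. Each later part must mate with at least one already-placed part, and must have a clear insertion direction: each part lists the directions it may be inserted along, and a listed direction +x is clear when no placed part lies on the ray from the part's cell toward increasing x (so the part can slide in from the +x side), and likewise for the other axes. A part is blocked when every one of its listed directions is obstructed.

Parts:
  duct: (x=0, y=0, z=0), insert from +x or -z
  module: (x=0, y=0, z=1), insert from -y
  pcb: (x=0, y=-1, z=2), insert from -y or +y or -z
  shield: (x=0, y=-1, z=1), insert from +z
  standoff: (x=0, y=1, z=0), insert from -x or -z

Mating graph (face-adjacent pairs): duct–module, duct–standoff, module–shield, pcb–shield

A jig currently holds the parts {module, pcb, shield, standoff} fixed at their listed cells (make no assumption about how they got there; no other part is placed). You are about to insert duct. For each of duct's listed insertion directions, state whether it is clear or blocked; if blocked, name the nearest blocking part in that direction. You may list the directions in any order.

+x: clear; -z: clear

+x: ray from duct(0, 0, 0) has no placed part ⇒ clear
-z: ray from duct(0, 0, 0) has no placed part ⇒ clear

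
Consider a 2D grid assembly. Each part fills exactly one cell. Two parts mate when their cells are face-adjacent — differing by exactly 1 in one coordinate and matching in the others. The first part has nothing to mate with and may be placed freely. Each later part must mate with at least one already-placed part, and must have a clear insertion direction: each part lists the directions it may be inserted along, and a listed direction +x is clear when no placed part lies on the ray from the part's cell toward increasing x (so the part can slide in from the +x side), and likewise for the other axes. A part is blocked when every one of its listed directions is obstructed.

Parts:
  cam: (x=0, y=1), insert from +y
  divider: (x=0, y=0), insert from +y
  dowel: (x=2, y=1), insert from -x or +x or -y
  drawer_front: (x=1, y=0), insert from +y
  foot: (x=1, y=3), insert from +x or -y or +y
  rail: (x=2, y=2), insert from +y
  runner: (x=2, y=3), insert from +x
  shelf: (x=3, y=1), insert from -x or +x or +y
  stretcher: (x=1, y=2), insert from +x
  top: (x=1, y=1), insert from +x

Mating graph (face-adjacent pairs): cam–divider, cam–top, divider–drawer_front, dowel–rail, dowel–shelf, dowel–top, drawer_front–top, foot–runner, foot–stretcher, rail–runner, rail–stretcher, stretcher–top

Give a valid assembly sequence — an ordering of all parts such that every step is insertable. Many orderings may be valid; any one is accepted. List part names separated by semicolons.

drawer_front; top; dowel; shelf; divider; stretcher; rail; runner; foot; cam

1. drawer_front@(1, 0) [+y clear] — {drawer_front}
2. top@(1, 1) [+x clear] — {drawer_front, top}
3. dowel@(2, 1) [+x clear] — {dowel, drawer_front, top}
4. shelf@(3, 1) [+x clear] — {dowel, drawer_front, shelf, top}
5. divider@(0, 0) [+y clear] — {divider, dowel, drawer_front, shelf, top}
6. stretcher@(1, 2) [+x clear] — {divider, dowel, drawer_front, shelf, stretcher, top}
7. rail@(2, 2) [+y clear] — {divider, dowel, drawer_front, rail, shelf, stretcher, top}
8. runner@(2, 3) [+x clear] — {divider, dowel, drawer_front, rail, runner, shelf, stretcher, top}
9. foot@(1, 3) [+y clear] — {divider, dowel, drawer_front, foot, rail, runner, shelf, stretcher, top}
10. cam@(0, 1) [+y clear] — {cam, divider, dowel, drawer_front, foot, rail, runner, shelf, stretcher, top}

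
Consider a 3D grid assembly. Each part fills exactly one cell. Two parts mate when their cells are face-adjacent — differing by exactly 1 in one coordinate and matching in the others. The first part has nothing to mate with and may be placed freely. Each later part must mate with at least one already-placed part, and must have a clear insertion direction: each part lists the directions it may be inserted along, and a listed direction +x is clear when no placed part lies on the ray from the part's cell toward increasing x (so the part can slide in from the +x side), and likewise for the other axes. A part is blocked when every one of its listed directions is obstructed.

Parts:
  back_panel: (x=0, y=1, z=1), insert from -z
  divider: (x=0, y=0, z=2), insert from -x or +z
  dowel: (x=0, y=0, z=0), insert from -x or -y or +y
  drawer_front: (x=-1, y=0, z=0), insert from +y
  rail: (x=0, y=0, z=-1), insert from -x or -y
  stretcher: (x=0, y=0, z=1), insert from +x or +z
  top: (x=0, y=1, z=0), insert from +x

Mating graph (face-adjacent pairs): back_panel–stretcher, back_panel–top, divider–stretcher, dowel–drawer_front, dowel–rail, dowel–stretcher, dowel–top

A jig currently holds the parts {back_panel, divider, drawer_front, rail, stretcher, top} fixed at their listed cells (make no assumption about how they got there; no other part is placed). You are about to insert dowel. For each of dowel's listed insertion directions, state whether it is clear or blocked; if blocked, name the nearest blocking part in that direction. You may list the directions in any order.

-x: nearest on ray is drawer_front@(-1, 0, 0) ⇒ blocked
-y: ray from dowel(0, 0, 0) has no placed part ⇒ clear
+y: nearest on ray is top@(0, 1, 0) ⇒ blocked

+y: blocked by top; -x: blocked by drawer_front; -y: clear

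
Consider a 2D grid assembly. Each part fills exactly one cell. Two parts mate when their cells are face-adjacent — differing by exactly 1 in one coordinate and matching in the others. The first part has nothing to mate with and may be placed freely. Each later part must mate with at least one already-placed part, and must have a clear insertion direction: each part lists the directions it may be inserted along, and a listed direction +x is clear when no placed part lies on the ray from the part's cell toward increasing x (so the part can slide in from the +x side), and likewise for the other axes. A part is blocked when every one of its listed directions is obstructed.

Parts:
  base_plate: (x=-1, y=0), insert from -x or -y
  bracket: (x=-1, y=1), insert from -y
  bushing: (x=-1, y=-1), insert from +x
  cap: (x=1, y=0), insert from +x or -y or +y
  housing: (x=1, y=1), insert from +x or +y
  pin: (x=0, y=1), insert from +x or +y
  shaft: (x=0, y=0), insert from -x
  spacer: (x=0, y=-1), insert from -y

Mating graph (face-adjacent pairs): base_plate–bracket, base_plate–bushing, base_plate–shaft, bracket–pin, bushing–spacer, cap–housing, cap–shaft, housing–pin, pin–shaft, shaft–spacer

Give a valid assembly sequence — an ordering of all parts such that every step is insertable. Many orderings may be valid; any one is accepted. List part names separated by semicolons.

1. cap@(1, 0) [+x clear] — {cap}
2. housing@(1, 1) [+x clear] — {cap, housing}
3. pin@(0, 1) [+y clear] — {cap, housing, pin}
4. bracket@(-1, 1) [-y clear] — {bracket, cap, housing, pin}
5. shaft@(0, 0) [-x clear] — {bracket, cap, housing, pin, shaft}
6. base_plate@(-1, 0) [-x clear] — {base_plate, bracket, cap, housing, pin, shaft}
7. bushing@(-1, -1) [+x clear] — {base_plate, bracket, bushing, cap, housing, pin, shaft}
8. spacer@(0, -1) [-y clear] — {base_plate, bracket, bushing, cap, housing, pin, shaft, spacer}

cap; housing; pin; bracket; shaft; base_plate; bushing; spacer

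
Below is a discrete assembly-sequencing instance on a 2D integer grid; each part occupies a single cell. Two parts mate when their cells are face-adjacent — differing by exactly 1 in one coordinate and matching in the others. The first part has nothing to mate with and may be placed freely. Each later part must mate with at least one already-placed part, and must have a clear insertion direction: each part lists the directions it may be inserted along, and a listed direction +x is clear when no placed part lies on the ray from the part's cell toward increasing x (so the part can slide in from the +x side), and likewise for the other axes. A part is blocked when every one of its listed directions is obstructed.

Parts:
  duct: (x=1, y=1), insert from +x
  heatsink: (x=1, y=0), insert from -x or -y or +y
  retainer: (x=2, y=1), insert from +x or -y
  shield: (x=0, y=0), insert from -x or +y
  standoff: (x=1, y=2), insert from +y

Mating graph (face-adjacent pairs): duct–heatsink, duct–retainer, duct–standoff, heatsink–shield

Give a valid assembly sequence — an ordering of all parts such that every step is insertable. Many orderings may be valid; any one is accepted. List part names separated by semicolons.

1. shield@(0, 0) [-x clear] — {shield}
2. heatsink@(1, 0) [-y clear] — {heatsink, shield}
3. duct@(1, 1) [+x clear] — {duct, heatsink, shield}
4. standoff@(1, 2) [+y clear] — {duct, heatsink, shield, standoff}
5. retainer@(2, 1) [+x clear] — {duct, heatsink, retainer, shield, standoff}

shield; heatsink; duct; standoff; retainer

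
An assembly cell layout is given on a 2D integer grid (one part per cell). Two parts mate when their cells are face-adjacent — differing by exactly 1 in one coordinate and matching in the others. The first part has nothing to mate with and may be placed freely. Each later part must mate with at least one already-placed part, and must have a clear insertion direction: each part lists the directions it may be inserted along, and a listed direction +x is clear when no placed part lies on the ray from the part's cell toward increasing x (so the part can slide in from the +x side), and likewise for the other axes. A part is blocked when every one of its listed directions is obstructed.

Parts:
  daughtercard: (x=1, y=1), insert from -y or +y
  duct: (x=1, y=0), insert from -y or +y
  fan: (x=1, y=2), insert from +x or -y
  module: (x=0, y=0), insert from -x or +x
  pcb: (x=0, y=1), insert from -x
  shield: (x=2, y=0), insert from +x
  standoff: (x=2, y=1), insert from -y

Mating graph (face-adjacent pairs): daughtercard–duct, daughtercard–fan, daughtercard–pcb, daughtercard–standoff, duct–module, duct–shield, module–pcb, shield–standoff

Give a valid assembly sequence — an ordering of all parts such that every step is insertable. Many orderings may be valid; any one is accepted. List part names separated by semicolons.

1. daughtercard@(1, 1) [-y clear] — {daughtercard}
2. duct@(1, 0) [-y clear] — {daughtercard, duct}
3. fan@(1, 2) [+x clear] — {daughtercard, duct, fan}
4. module@(0, 0) [-x clear] — {daughtercard, duct, fan, module}
5. pcb@(0, 1) [-x clear] — {daughtercard, duct, fan, module, pcb}
6. standoff@(2, 1) [-y clear] — {daughtercard, duct, fan, module, pcb, standoff}
7. shield@(2, 0) [+x clear] — {daughtercard, duct, fan, module, pcb, shield, standoff}

daughtercard; duct; fan; module; pcb; standoff; shield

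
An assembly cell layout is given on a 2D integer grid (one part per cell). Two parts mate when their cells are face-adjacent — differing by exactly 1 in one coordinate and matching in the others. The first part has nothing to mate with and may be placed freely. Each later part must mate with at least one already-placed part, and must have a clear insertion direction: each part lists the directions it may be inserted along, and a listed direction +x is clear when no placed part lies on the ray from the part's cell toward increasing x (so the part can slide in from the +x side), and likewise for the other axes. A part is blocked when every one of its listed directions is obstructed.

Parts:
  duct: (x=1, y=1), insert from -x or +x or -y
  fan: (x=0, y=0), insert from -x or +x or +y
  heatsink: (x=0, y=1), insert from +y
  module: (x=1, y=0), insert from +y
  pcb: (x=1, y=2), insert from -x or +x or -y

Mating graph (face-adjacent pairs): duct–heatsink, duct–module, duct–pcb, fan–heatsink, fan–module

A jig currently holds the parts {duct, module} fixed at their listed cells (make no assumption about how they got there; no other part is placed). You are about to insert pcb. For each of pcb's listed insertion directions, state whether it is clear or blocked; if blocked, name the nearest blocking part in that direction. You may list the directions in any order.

+x: clear; -x: clear; -y: blocked by duct

-x: ray from pcb(1, 2) has no placed part ⇒ clear
+x: ray from pcb(1, 2) has no placed part ⇒ clear
-y: nearest on ray is duct@(1, 1) ⇒ blocked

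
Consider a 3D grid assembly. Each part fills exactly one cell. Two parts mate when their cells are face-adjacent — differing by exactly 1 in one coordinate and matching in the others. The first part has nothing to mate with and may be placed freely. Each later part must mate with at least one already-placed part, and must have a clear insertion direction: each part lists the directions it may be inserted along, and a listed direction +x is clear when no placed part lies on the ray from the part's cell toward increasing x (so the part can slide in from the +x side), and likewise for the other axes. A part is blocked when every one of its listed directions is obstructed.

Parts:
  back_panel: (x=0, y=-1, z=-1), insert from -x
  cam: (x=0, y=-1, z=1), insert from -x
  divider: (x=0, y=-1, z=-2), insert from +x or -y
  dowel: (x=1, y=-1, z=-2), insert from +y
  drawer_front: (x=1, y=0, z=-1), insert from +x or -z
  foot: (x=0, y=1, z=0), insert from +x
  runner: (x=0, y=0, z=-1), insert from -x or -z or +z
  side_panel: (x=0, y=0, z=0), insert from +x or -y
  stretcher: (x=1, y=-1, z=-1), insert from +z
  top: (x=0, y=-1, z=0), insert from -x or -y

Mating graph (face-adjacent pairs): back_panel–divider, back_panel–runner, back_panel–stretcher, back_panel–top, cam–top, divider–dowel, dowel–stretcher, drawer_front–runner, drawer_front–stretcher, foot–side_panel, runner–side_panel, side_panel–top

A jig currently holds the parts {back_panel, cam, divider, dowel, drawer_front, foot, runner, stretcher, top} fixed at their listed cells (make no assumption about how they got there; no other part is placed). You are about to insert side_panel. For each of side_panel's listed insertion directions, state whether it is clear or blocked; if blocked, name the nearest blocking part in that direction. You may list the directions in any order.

+x: ray from side_panel(0, 0, 0) has no placed part ⇒ clear
-y: nearest on ray is top@(0, -1, 0) ⇒ blocked

+x: clear; -y: blocked by top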